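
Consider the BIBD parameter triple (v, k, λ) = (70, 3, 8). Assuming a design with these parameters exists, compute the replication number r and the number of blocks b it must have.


Any 2-(v, k, λ) BIBD satisfies two necessary conditions:
  (i)  Each point sits in r blocks, and counting incidences through any fixed point gives r(k − 1) = λ(v − 1), so r = λ(v − 1)/(k − 1).
  (ii) Total incidences bk = vr, so b = vr/k.
Step 1: r = λ(v − 1)/(k − 1) = 8·(70 − 1)/(3 − 1) = 8·69/2 = 552/2 = 276.
Step 2: b = vr/k = 70·276/3 = 19320/3 = 6440.
Check integrality: r = 276 ∈ Z ✓, b = 6440 ∈ Z ✓.
(These identities are necessary conditions: they determine r and b for any design with these parameters, but do not by themselves prove that one exists.)

r = 276, b = 6440.


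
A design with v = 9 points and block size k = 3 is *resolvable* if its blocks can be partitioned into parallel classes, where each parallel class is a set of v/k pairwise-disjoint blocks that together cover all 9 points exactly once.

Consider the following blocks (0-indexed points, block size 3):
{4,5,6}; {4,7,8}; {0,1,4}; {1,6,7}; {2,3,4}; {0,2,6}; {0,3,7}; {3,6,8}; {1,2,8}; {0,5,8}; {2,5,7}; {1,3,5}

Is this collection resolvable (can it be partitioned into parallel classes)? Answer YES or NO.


v = 9, block size k = 3, number of blocks = 12.
For resolvability, blocks must partition into parallel classes of size v/k = 3.
Total blocks must therefore be a multiple of 3: 12 = 3·4 + 0 ⇒ divisible ✓.
Greedy packing gives 4 candidate class(es). Each should be a full parallel class (size 3, covers all 9 points).
  Class 1 (3 blocks): {4,5,6}; {0,3,7}; {1,2,8}. Points covered: [0, 1, 2, 3, 4, 5, 6, 7, 8].
  Class 2 (3 blocks): {4,7,8}; {0,2,6}; {1,3,5}. Points covered: [0, 1, 2, 3, 4, 5, 6, 7, 8].
  Class 3 (3 blocks): {0,1,4}; {3,6,8}; {2,5,7}. Points covered: [0, 1, 2, 3, 4, 5, 6, 7, 8].
  Class 4 (3 blocks): {1,6,7}; {2,3,4}; {0,5,8}. Points covered: [0, 1, 2, 3, 4, 5, 6, 7, 8].
All classes full (size 3)? YES. All classes cover every point? YES.
Resolvable? YES.

YES


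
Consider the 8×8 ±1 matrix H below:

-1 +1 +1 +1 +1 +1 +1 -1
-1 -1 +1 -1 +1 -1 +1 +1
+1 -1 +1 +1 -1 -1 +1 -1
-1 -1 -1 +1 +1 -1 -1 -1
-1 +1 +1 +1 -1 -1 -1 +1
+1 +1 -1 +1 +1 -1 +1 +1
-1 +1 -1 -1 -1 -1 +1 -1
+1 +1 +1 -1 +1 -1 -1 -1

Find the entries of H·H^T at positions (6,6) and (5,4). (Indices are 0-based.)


Row 4 of H: [-1, 1, 1, 1, -1, -1, -1, 1].
Row 5 of H: [1, 1, -1, 1, 1, -1, 1, 1].
Row 6 of H: [-1, 1, -1, -1, -1, -1, 1, -1].
(H·H^T)[6][6] = Σ_j H[6][j]·H[6][j] = (-1)² + (1)² + (-1)² + (-1)² + (-1)² + (-1)² + (1)² + (-1)² = 1 + 1 + 1 + 1 + 1 + 1 + 1 + 1 = 8.
(H·H^T)[5][4] = Σ_j H[5][j]·H[4][j] = (1)·(-1) + (1)·(1) + (-1)·(1) + (1)·(1) + (1)·(-1) + (-1)·(-1) + (1)·(-1) + (1)·(1) = -1 + 1 + -1 + 1 + -1 + 1 + -1 + 1 = 0.
So rows 5 and 4 are orthogonal; the diagonal entry equals n = 8.

(6,6) entry = 8; (5,4) entry = 0.


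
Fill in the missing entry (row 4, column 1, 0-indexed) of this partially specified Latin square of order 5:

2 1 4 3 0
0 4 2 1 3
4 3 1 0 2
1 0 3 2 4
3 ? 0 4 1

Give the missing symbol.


Row 4 contains symbols [0, 1, 3, 4] — missing [2].
Column 1 contains symbols [0, 1, 3, 4] — missing [2].
The missing symbol must appear in both missing sets; intersection = [2].
Therefore the hidden value is 2.

Missing value = 2.


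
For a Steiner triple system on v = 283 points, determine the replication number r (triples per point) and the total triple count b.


An STS(v) is a 2-(v, 3, 1) BIBD: block size k = 3, λ = 1.
Replication: r(k − 1) = λ(v − 1) ⇒ r·2 = 283 − 1 = 282 ⇒ r = 141.
Block count: bk = vr ⇒ b·3 = 283·141 = 39903 ⇒ b = 13301.
(Check via b = v(v − 1)/6 = 283·282/6 = 79806/6 = 13301.)

r = 141, b = 13301.


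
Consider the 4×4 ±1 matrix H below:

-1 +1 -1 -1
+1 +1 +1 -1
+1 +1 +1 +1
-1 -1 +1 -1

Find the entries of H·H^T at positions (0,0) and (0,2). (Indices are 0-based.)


Row 0 of H: [-1, 1, -1, -1].
Row 2 of H: [1, 1, 1, 1].
(H·H^T)[0][0] = Σ_j H[0][j]·H[0][j] = (-1)² + (1)² + (-1)² + (-1)² = 1 + 1 + 1 + 1 = 4.
(H·H^T)[0][2] = Σ_j H[0][j]·H[2][j] = (-1)·(1) + (1)·(1) + (-1)·(1) + (-1)·(1) = -1 + 1 + -1 + -1 = -2.
Rows 0 and 2 are not orthogonal (dot product = -2 ≠ 0), so H is not a Hadamard matrix.

(0,0) entry = 4; (0,2) entry = -2.


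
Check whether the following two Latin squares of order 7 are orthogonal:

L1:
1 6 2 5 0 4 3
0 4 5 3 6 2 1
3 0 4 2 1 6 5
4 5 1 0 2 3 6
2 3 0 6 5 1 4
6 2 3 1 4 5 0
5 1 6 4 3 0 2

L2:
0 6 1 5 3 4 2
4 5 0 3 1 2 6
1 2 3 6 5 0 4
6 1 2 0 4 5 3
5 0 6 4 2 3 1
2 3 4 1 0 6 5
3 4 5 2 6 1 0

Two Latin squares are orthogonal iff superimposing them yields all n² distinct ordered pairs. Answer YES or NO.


Form the n² = 49 superimposed pairs (L1[i][j], L2[i][j]), row by row (rows and columns indexed from 0):
row 0: (1,0) (6,6) (2,1) (5,5) (0,3) (4,4) (3,2)
row 1: (0,4) (4,5) (5,0) (3,3) (6,1) (2,2) (1,6)
row 2: (3,1) (0,2) (4,3) (2,6) (1,5) (6,0) (5,4)
row 3: (4,6) (5,1) (1,2) (0,0) (2,4) (3,5) (6,3)
row 4: (2,5) (3,0) (0,6) (6,4) (5,2) (1,3) (4,1)
row 5: (6,2) (2,3) (3,4) (1,1) (4,0) (5,6) (0,5)
row 6: (5,3) (1,4) (6,5) (4,2) (3,6) (0,1) (2,0)
Orthogonality requires all 49 pairs distinct.
Check by first coordinate: for each symbol s of L1, list the L2 entries in the n cells where L1 = s; they must all differ.
  L1 = 0: L2 entries (in reading order) 3, 4, 2, 0, 6, 5, 1 — all 7 distinct ✓
  L1 = 1: L2 entries (in reading order) 0, 6, 5, 2, 3, 1, 4 — all 7 distinct ✓
  L1 = 2: L2 entries (in reading order) 1, 2, 6, 4, 5, 3, 0 — all 7 distinct ✓
  L1 = 3: L2 entries (in reading order) 2, 3, 1, 5, 0, 4, 6 — all 7 distinct ✓
  L1 = 4: L2 entries (in reading order) 4, 5, 3, 6, 1, 0, 2 — all 7 distinct ✓
  L1 = 5: L2 entries (in reading order) 5, 0, 4, 1, 2, 6, 3 — all 7 distinct ✓
  L1 = 6: L2 entries (in reading order) 6, 1, 0, 3, 4, 2, 5 — all 7 distinct ✓
Every symbol of L1 meets every symbol of L2 exactly once, so all 49 pairs are distinct (49 of 49).
Conclusion: YES.

YES


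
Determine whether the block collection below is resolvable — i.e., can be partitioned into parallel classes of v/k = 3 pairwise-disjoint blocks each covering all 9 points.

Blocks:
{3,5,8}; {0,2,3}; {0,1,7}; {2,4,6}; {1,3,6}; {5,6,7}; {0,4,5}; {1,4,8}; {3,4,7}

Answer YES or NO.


v = 9, block size k = 3, number of blocks = 9.
For resolvability, blocks must partition into parallel classes of size v/k = 3.
Total blocks must therefore be a multiple of 3: 9 = 3·3 + 0 ⇒ divisible ✓.
Consider block {1,3,6}. The only other block(s) in the collection disjoint from it are {0,4,5} — just 1 block(s). Any parallel class containing {1,3,6} would need 2 other blocks each disjoint from it, so no parallel class of size 3 can contain {1,3,6}.
Since every block must belong to some parallel class in a resolution, the collection cannot be partitioned into parallel classes.
Resolvable? NO.

NO


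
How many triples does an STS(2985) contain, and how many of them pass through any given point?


An STS(v) is a 2-(v, 3, 1) BIBD: block size k = 3, λ = 1.
Replication: r(k − 1) = λ(v − 1) ⇒ r·2 = 2985 − 1 = 2984 ⇒ r = 1492.
Block count: bk = vr ⇒ b·3 = 2985·1492 = 4453620 ⇒ b = 1484540.

r = 1492, b = 1484540.


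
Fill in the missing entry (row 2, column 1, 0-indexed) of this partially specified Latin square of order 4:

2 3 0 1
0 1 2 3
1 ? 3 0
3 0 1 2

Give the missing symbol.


Row 2 contains symbols [0, 1, 3] — missing [2].
Column 1 contains symbols [0, 1, 3] — missing [2].
The missing symbol must appear in both missing sets; intersection = [2].
Therefore the hidden value is 2.

Missing value = 2.


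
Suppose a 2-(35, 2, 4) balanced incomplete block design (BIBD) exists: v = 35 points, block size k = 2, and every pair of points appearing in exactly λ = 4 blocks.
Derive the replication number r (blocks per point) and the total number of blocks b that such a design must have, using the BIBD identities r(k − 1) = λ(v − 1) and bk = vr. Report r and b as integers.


Any 2-(v, k, λ) BIBD satisfies two necessary conditions:
  (i)  Each point sits in r blocks, and counting incidences through any fixed point gives r(k − 1) = λ(v − 1), so r = λ(v − 1)/(k − 1).
  (ii) Total incidences bk = vr, so b = vr/k.
Step 1: r = λ(v − 1)/(k − 1) = 4·(35 − 1)/(2 − 1) = 4·34/1 = 136/1 = 136.
Step 2: b = vr/k = 35·136/2 = 4760/2 = 2380.
Check integrality: r = 136 ∈ Z ✓, b = 2380 ∈ Z ✓.
(These identities are necessary conditions: they determine r and b for any design with these parameters, but do not by themselves prove that one exists.)

r = 136, b = 2380.


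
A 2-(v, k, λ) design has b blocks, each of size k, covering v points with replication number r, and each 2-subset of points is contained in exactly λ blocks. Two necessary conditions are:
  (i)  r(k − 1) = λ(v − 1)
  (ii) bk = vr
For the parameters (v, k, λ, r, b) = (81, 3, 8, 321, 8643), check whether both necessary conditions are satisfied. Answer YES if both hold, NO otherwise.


Condition (i): r(k − 1) = 321·2 = 642; λ(v − 1) = 8·80 = 640. Match? NO.
Condition (ii): bk = 8643·3 = 25929; vr = 81·321 = 26001. Match? NO.
Both conditions hold? NO.

NO


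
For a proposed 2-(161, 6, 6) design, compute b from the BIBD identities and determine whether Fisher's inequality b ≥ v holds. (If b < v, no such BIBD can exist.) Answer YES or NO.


b = λv(v − 1)/(k(k − 1)) = 6·161·160/(6·5) = 154560/30 = 5152.
Compare with v = 161: b ≥ v, so Fisher's inequality holds.

YES


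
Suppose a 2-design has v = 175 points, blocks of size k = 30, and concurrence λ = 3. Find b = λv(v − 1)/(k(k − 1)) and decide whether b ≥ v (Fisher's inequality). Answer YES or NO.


b = λv(v − 1)/(k(k − 1)) = 3·175·174/(30·29) = 91350/870 = 105.
Compare with v = 175: b < v, so Fisher's inequality fails.

NO


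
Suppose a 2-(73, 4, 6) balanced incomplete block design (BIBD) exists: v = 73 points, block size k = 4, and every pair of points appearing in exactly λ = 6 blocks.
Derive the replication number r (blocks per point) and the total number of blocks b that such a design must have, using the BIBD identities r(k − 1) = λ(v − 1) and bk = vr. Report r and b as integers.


Any 2-(v, k, λ) BIBD satisfies two necessary conditions:
  (i)  Each point sits in r blocks, and counting incidences through any fixed point gives r(k − 1) = λ(v − 1), so r = λ(v − 1)/(k − 1).
  (ii) Total incidences bk = vr, so b = vr/k.
Step 1: r = λ(v − 1)/(k − 1) = 6·(73 − 1)/(4 − 1) = 6·72/3 = 432/3 = 144.
Step 2: b = vr/k = 73·144/4 = 10512/4 = 2628.
Check integrality: r = 144 ∈ Z ✓, b = 2628 ∈ Z ✓.
(These identities are necessary conditions: they determine r and b for any design with these parameters, but do not by themselves prove that one exists.)

r = 144, b = 2628.


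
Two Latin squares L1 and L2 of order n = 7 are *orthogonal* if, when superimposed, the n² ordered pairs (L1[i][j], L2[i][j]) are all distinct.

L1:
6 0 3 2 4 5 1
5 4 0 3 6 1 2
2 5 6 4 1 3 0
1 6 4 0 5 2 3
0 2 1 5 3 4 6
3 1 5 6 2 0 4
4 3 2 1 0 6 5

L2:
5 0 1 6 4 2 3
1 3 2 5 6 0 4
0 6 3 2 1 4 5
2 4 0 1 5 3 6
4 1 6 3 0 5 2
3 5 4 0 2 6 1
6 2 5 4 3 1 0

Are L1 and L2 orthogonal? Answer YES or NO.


Form the n² = 49 superimposed pairs (L1[i][j], L2[i][j]), row by row (rows and columns indexed from 0):
row 0: (6,5) (0,0) (3,1) (2,6) (4,4) (5,2) (1,3)
row 1: (5,1) (4,3) (0,2) (3,5) (6,6) (1,0) (2,4)
row 2: (2,0) (5,6) (6,3) (4,2) (1,1) (3,4) (0,5)
row 3: (1,2) (6,4) (4,0) (0,1) (5,5) (2,3) (3,6)
row 4: (0,4) (2,1) (1,6) (5,3) (3,0) (4,5) (6,2)
row 5: (3,3) (1,5) (5,4) (6,0) (2,2) (0,6) (4,1)
row 6: (4,6) (3,2) (2,5) (1,4) (0,3) (6,1) (5,0)
Orthogonality requires all 49 pairs distinct.
Check by first coordinate: for each symbol s of L1, list the L2 entries in the n cells where L1 = s; they must all differ.
  L1 = 0: L2 entries (in reading order) 0, 2, 5, 1, 4, 6, 3 — all 7 distinct ✓
  L1 = 1: L2 entries (in reading order) 3, 0, 1, 2, 6, 5, 4 — all 7 distinct ✓
  L1 = 2: L2 entries (in reading order) 6, 4, 0, 3, 1, 2, 5 — all 7 distinct ✓
  L1 = 3: L2 entries (in reading order) 1, 5, 4, 6, 0, 3, 2 — all 7 distinct ✓
  L1 = 4: L2 entries (in reading order) 4, 3, 2, 0, 5, 1, 6 — all 7 distinct ✓
  L1 = 5: L2 entries (in reading order) 2, 1, 6, 5, 3, 4, 0 — all 7 distinct ✓
  L1 = 6: L2 entries (in reading order) 5, 6, 3, 4, 2, 0, 1 — all 7 distinct ✓
Every symbol of L1 meets every symbol of L2 exactly once, so all 49 pairs are distinct (49 of 49).
Conclusion: YES.

YES


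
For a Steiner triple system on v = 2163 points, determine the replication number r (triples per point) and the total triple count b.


An STS(v) is a 2-(v, 3, 1) BIBD: block size k = 3, λ = 1.
Replication: r(k − 1) = λ(v − 1) ⇒ r·2 = 2163 − 1 = 2162 ⇒ r = 1081.
Block count: bk = vr ⇒ b·3 = 2163·1081 = 2338203 ⇒ b = 779401.
(Check via b = v(v − 1)/6 = 2163·2162/6 = 4676406/6 = 779401.)

r = 1081, b = 779401.


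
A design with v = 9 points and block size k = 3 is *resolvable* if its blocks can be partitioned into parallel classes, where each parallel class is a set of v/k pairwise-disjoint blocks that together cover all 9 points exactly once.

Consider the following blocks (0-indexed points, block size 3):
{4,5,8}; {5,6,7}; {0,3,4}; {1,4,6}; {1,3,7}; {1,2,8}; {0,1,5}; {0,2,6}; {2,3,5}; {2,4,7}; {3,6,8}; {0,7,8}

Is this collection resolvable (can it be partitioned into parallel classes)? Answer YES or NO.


v = 9, block size k = 3, number of blocks = 12.
For resolvability, blocks must partition into parallel classes of size v/k = 3.
Total blocks must therefore be a multiple of 3: 12 = 3·4 + 0 ⇒ divisible ✓.
Greedy packing gives 4 candidate class(es). Each should be a full parallel class (size 3, covers all 9 points).
  Class 1 (3 blocks): {4,5,8}; {1,3,7}; {0,2,6}. Points covered: [0, 1, 2, 3, 4, 5, 6, 7, 8].
  Class 2 (3 blocks): {5,6,7}; {0,3,4}; {1,2,8}. Points covered: [0, 1, 2, 3, 4, 5, 6, 7, 8].
  Class 3 (3 blocks): {1,4,6}; {2,3,5}; {0,7,8}. Points covered: [0, 1, 2, 3, 4, 5, 6, 7, 8].
  Class 4 (3 blocks): {0,1,5}; {2,4,7}; {3,6,8}. Points covered: [0, 1, 2, 3, 4, 5, 6, 7, 8].
All classes full (size 3)? YES. All classes cover every point? YES.
Resolvable? YES.

YES


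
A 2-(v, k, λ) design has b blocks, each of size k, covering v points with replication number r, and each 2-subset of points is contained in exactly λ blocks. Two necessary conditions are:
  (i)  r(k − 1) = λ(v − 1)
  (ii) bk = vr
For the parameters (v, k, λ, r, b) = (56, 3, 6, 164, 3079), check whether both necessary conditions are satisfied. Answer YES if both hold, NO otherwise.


Condition (i): r(k − 1) = 164·2 = 328; λ(v − 1) = 6·55 = 330. Match? NO.
Condition (ii): bk = 3079·3 = 9237; vr = 56·164 = 9184. Match? NO.
Both conditions hold? NO.

NO


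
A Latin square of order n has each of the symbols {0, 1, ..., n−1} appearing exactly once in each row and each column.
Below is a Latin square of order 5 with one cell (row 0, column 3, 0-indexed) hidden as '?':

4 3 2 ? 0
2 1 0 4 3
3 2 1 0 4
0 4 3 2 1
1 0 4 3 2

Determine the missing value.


Row 0 contains symbols [0, 2, 3, 4] — missing [1].
Column 3 contains symbols [0, 2, 3, 4] — missing [1].
The missing symbol must appear in both missing sets; intersection = [1].
Therefore the hidden value is 1.

Missing value = 1.


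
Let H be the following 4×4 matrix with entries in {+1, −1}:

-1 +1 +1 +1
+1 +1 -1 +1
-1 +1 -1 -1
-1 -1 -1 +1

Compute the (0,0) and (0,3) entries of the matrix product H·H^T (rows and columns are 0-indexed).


Row 0 of H: [-1, 1, 1, 1].
Row 3 of H: [-1, -1, -1, 1].
(H·H^T)[0][0] = Σ_j H[0][j]·H[0][j] = (-1)² + (1)² + (1)² + (1)² = 1 + 1 + 1 + 1 = 4.
(H·H^T)[0][3] = Σ_j H[0][j]·H[3][j] = (-1)·(-1) + (1)·(-1) + (1)·(-1) + (1)·(1) = 1 + -1 + -1 + 1 = 0.
So rows 0 and 3 are orthogonal; the diagonal entry equals n = 4.

(0,0) entry = 4; (0,3) entry = 0.


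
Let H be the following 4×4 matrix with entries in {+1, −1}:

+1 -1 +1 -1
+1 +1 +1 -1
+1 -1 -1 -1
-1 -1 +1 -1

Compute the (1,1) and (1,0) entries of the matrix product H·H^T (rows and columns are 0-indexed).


Row 0 of H: [1, -1, 1, -1].
Row 1 of H: [1, 1, 1, -1].
(H·H^T)[1][1] = Σ_j H[1][j]·H[1][j] = (1)² + (1)² + (1)² + (-1)² = 1 + 1 + 1 + 1 = 4.
(H·H^T)[1][0] = Σ_j H[1][j]·H[0][j] = (1)·(1) + (1)·(-1) + (1)·(1) + (-1)·(-1) = 1 + -1 + 1 + 1 = 2.
Rows 1 and 0 are not orthogonal (dot product = 2 ≠ 0), so H is not a Hadamard matrix.

(1,1) entry = 4; (1,0) entry = 2.


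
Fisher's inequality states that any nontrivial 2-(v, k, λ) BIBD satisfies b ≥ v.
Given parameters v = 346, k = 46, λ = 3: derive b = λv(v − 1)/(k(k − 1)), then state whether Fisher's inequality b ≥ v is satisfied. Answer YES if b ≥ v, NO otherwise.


r = λ(v − 1)/(k − 1) = 3·345/45 = 23.
b = vr/k = 346·23/46 = 173.
Fisher's inequality: b ≥ v ⇔ 173 ≥ 346? NO.

NO


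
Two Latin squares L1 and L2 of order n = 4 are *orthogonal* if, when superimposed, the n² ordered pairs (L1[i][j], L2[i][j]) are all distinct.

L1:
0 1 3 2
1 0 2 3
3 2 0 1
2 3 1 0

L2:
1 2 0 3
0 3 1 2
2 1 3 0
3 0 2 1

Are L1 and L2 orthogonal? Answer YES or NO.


Form the n² = 16 superimposed pairs (L1[i][j], L2[i][j]), row by row (rows and columns indexed from 0):
row 0: (0,1) (1,2) (3,0) (2,3)
row 1: (1,0) (0,3) (2,1) (3,2)
row 2: (3,2) (2,1) (0,3) (1,0)
row 3: (2,3) (3,0) (1,2) (0,1)
Orthogonality requires all 16 pairs distinct.
But the pair (3,2) repeats: cell (1,3) has L1 = 3, L2 = 2, and cell (2,0) has L1 = 3, L2 = 2.
A repeated pair means some other pair never occurs (only 8 distinct pairs out of 16), so the squares are not orthogonal.
Conclusion: NO.

NO


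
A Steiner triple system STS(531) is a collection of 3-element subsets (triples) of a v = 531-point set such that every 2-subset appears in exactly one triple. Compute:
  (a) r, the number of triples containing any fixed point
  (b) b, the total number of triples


An STS(v) is a 2-(v, 3, 1) BIBD: block size k = 3, λ = 1.
Replication: r(k − 1) = λ(v − 1) ⇒ r·2 = 531 − 1 = 530 ⇒ r = 265.
Block count: b = v(v − 1)/6 = 531·530/6 = 281430/6 = 46905.

r = 265, b = 46905.


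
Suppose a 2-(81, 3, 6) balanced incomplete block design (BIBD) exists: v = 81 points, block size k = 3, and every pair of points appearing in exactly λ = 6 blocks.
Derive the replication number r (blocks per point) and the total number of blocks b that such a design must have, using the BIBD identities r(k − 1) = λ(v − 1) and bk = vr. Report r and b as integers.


Any 2-(v, k, λ) BIBD satisfies two necessary conditions:
  (i)  Each point sits in r blocks, and counting incidences through any fixed point gives r(k − 1) = λ(v − 1), so r = λ(v − 1)/(k − 1).
  (ii) Total incidences bk = vr, so b = vr/k.
Step 1: r = λ(v − 1)/(k − 1) = 6·(81 − 1)/(3 − 1) = 6·80/2 = 480/2 = 240.
Step 2: b = vr/k = 81·240/3 = 19440/3 = 6480.
Check integrality: r = 240 ∈ Z ✓, b = 6480 ∈ Z ✓.
(These identities are necessary conditions: they determine r and b for any design with these parameters, but do not by themselves prove that one exists.)

r = 240, b = 6480.


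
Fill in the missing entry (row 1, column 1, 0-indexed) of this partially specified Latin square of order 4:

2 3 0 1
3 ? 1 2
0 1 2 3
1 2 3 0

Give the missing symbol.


Row 1 contains symbols [1, 2, 3] — missing [0].
Column 1 contains symbols [1, 2, 3] — missing [0].
The missing symbol must appear in both missing sets; intersection = [0].
Therefore the hidden value is 0.

Missing value = 0.


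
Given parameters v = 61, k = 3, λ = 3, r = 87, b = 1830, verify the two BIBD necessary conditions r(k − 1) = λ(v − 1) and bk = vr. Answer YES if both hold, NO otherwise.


Condition (i): r(k − 1) = 87·2 = 174; λ(v − 1) = 3·60 = 180. Match? NO.
Condition (ii): bk = 1830·3 = 5490; vr = 61·87 = 5307. Match? NO.
Both conditions hold? NO.

NO


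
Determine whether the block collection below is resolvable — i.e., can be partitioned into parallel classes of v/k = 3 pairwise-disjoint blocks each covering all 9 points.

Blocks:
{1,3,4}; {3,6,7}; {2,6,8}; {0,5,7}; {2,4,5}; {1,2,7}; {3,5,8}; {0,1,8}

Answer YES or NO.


v = 9, block size k = 3, number of blocks = 8.
For resolvability, blocks must partition into parallel classes of size v/k = 3.
Total blocks must therefore be a multiple of 3: 8 = 3·2 + 2 ⇒ not divisible ✗.
Resolvable? NO.

NO


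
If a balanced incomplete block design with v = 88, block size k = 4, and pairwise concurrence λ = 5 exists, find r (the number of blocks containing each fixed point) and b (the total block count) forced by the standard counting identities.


Any 2-(v, k, λ) BIBD satisfies two necessary conditions:
  (i)  Each point sits in r blocks, and counting incidences through any fixed point gives r(k − 1) = λ(v − 1), so r = λ(v − 1)/(k − 1).
  (ii) Total incidences bk = vr, so b = vr/k.
Step 1: r = λ(v − 1)/(k − 1) = 5·(88 − 1)/(4 − 1) = 5·87/3 = 435/3 = 145.
Step 2: b = vr/k = 88·145/4 = 12760/4 = 3190.
Check integrality: r = 145 ∈ Z ✓, b = 3190 ∈ Z ✓.
(These identities are necessary conditions: they determine r and b for any design with these parameters, but do not by themselves prove that one exists.)

r = 145, b = 3190.


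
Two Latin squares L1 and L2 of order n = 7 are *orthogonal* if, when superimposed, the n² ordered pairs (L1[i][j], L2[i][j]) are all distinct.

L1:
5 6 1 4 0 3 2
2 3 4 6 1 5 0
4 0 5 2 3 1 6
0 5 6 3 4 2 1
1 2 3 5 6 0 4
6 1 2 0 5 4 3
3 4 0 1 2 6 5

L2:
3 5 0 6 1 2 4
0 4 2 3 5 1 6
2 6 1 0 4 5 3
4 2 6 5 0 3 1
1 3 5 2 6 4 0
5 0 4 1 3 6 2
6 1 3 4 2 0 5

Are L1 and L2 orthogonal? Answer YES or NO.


Form the n² = 49 superimposed pairs (L1[i][j], L2[i][j]), row by row (rows and columns indexed from 0):
row 0: (5,3) (6,5) (1,0) (4,6) (0,1) (3,2) (2,4)
row 1: (2,0) (3,4) (4,2) (6,3) (1,5) (5,1) (0,6)
row 2: (4,2) (0,6) (5,1) (2,0) (3,4) (1,5) (6,3)
row 3: (0,4) (5,2) (6,6) (3,5) (4,0) (2,3) (1,1)
row 4: (1,1) (2,3) (3,5) (5,2) (6,6) (0,4) (4,0)
row 5: (6,5) (1,0) (2,4) (0,1) (5,3) (4,6) (3,2)
row 6: (3,6) (4,1) (0,3) (1,4) (2,2) (6,0) (5,5)
Orthogonality requires all 49 pairs distinct.
But the pair (4,2) repeats: cell (1,2) has L1 = 4, L2 = 2, and cell (2,0) has L1 = 4, L2 = 2.
A repeated pair means some other pair never occurs (only 28 distinct pairs out of 49), so the squares are not orthogonal.
Conclusion: NO.

NO


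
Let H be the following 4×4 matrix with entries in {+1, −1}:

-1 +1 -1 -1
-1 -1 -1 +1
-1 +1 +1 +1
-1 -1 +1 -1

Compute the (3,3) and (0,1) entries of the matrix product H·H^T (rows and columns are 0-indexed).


Row 0 of H: [-1, 1, -1, -1].
Row 1 of H: [-1, -1, -1, 1].
Row 3 of H: [-1, -1, 1, -1].
(H·H^T)[3][3] = Σ_j H[3][j]·H[3][j] = (-1)² + (-1)² + (1)² + (-1)² = 1 + 1 + 1 + 1 = 4.
(H·H^T)[0][1] = Σ_j H[0][j]·H[1][j] = (-1)·(-1) + (1)·(-1) + (-1)·(-1) + (-1)·(1) = 1 + -1 + 1 + -1 = 0.
So rows 0 and 1 are orthogonal; the diagonal entry equals n = 4.

(3,3) entry = 4; (0,1) entry = 0.


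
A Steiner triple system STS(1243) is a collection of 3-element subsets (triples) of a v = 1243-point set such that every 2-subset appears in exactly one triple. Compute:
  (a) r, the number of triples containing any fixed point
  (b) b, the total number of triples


An STS(v) is a 2-(v, 3, 1) BIBD: block size k = 3, λ = 1.
Replication: r(k − 1) = λ(v − 1) ⇒ r·2 = 1243 − 1 = 1242 ⇒ r = 621.
Block count: b = v(v − 1)/6 = 1243·1242/6 = 1543806/6 = 257301.
(Check via bk = vr: 257301·3 = 771903 = 1243·621 = 771903 ✓.)

r = 621, b = 257301.


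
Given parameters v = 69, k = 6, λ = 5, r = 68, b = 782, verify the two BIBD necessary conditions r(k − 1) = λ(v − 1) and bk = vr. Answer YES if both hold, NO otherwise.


Condition (i): r(k − 1) = 68·5 = 340; λ(v − 1) = 5·68 = 340. Match? YES.
Condition (ii): bk = 782·6 = 4692; vr = 69·68 = 4692. Match? YES.
Both conditions hold? YES.

YES


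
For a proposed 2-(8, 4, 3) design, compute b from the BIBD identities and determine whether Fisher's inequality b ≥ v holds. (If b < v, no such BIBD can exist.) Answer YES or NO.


b = λv(v − 1)/(k(k − 1)) = 3·8·7/(4·3) = 168/12 = 14.
Compare with v = 8: b ≥ v, so Fisher's inequality holds.

YES


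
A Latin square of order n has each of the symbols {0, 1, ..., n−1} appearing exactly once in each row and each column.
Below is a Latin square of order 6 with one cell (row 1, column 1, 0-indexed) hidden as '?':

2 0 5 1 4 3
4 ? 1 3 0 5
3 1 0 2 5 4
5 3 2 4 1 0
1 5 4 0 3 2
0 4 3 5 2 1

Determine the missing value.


Row 1 contains symbols [0, 1, 3, 4, 5] — missing [2].
Column 1 contains symbols [0, 1, 3, 4, 5] — missing [2].
The missing symbol must appear in both missing sets; intersection = [2].
Therefore the hidden value is 2.

Missing value = 2.


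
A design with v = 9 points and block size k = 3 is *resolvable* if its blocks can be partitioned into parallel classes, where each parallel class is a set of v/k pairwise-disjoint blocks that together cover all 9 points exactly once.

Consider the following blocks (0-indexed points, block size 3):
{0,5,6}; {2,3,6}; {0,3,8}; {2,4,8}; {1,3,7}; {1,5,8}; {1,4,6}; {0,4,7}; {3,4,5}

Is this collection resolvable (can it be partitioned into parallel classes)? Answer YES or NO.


v = 9, block size k = 3, number of blocks = 9.
For resolvability, blocks must partition into parallel classes of size v/k = 3.
Total blocks must therefore be a multiple of 3: 9 = 3·3 + 0 ⇒ divisible ✓.
Consider block {0,3,8}. The only other block(s) in the collection disjoint from it are {1,4,6} — just 1 block(s). Any parallel class containing {0,3,8} would need 2 other blocks each disjoint from it, so no parallel class of size 3 can contain {0,3,8}.
Since every block must belong to some parallel class in a resolution, the collection cannot be partitioned into parallel classes.
Resolvable? NO.

NO


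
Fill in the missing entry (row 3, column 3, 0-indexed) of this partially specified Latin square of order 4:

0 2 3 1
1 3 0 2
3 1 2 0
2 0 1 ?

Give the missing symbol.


Row 3 contains symbols [0, 1, 2] — missing [3].
Column 3 contains symbols [0, 1, 2] — missing [3].
The missing symbol must appear in both missing sets; intersection = [3].
Therefore the hidden value is 3.

Missing value = 3.


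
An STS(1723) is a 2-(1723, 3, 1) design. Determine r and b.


An STS(v) is a 2-(v, 3, 1) BIBD: block size k = 3, λ = 1.
Replication: r(k − 1) = λ(v − 1) ⇒ r·2 = 1723 − 1 = 1722 ⇒ r = 861.
Block count: bk = vr ⇒ b·3 = 1723·861 = 1483503 ⇒ b = 494501.

r = 861, b = 494501.


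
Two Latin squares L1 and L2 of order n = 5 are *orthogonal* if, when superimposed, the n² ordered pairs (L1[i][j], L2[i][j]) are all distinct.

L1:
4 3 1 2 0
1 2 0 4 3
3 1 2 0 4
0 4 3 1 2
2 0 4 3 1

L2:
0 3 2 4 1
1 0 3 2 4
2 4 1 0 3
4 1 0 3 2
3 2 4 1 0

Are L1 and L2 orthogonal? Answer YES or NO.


Form the n² = 25 superimposed pairs (L1[i][j], L2[i][j]), row by row (rows and columns indexed from 0):
row 0: (4,0) (3,3) (1,2) (2,4) (0,1)
row 1: (1,1) (2,0) (0,3) (4,2) (3,4)
row 2: (3,2) (1,4) (2,1) (0,0) (4,3)
row 3: (0,4) (4,1) (3,0) (1,3) (2,2)
row 4: (2,3) (0,2) (4,4) (3,1) (1,0)
Orthogonality requires all 25 pairs distinct.
Check by first coordinate: for each symbol s of L1, list the L2 entries in the n cells where L1 = s; they must all differ.
  L1 = 0: L2 entries (in reading order) 1, 3, 0, 4, 2 — all 5 distinct ✓
  L1 = 1: L2 entries (in reading order) 2, 1, 4, 3, 0 — all 5 distinct ✓
  L1 = 2: L2 entries (in reading order) 4, 0, 1, 2, 3 — all 5 distinct ✓
  L1 = 3: L2 entries (in reading order) 3, 4, 2, 0, 1 — all 5 distinct ✓
  L1 = 4: L2 entries (in reading order) 0, 2, 3, 1, 4 — all 5 distinct ✓
Every symbol of L1 meets every symbol of L2 exactly once, so all 25 pairs are distinct (25 of 25).
Conclusion: YES.

YES


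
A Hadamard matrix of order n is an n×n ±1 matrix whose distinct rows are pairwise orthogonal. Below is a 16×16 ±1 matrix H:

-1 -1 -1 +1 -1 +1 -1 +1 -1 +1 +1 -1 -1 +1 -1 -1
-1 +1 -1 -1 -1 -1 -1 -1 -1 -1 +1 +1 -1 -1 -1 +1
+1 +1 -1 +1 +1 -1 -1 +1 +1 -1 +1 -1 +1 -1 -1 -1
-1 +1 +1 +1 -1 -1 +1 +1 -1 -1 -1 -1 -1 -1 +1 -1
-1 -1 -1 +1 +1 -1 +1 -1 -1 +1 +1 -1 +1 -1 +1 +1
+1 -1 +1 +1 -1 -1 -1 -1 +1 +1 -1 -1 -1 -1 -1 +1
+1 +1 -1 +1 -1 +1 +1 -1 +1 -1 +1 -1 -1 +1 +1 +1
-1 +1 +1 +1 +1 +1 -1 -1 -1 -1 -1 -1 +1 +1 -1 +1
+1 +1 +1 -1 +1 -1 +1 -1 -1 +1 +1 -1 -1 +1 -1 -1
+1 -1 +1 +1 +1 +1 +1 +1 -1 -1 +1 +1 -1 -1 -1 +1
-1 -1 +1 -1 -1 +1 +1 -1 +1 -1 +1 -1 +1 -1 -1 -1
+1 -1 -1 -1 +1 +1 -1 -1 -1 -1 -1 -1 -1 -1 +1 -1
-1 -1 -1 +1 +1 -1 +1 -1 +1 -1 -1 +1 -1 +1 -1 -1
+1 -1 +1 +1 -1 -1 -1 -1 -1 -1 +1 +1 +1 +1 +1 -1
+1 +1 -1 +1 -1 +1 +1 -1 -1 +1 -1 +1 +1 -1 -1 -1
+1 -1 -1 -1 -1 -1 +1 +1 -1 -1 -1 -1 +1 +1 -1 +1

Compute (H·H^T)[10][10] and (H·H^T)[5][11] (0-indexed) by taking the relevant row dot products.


Row 5 of H: [1, -1, 1, 1, -1, -1, -1, -1, 1, 1, -1, -1, -1, -1, -1, 1].
Row 10 of H: [-1, -1, 1, -1, -1, 1, 1, -1, 1, -1, 1, -1, 1, -1, -1, -1].
Row 11 of H: [1, -1, -1, -1, 1, 1, -1, -1, -1, -1, -1, -1, -1, -1, 1, -1].
(H·H^T)[10][10] = Σ_j H[10][j]·H[10][j] = (-1)² + (-1)² + (1)² + (-1)² + (-1)² + (1)² + (1)² + (-1)² + (1)² + (-1)² + (1)² + (-1)² + (1)² + (-1)² + (-1)² + (-1)² = 1 + 1 + 1 + 1 + 1 + 1 + 1 + 1 + 1 + 1 + 1 + 1 + 1 + 1 + 1 + 1 = 16.
(H·H^T)[5][11] = Σ_j H[5][j]·H[11][j] = (1)·(1) + (-1)·(-1) + (1)·(-1) + (1)·(-1) + (-1)·(1) + (-1)·(1) + (-1)·(-1) + (-1)·(-1) + (1)·(-1) + (1)·(-1) + (-1)·(-1) + (-1)·(-1) + (-1)·(-1) + (-1)·(-1) + (-1)·(1) + (1)·(-1) = 1 + 1 + -1 + -1 + -1 + -1 + 1 + 1 + -1 + -1 + 1 + 1 + 1 + 1 + -1 + -1 = 0.
So rows 5 and 11 are orthogonal; the diagonal entry equals n = 16.

(10,10) entry = 16; (5,11) entry = 0.


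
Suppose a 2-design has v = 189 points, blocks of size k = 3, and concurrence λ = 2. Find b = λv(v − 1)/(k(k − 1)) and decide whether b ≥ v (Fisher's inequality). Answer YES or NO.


b = λv(v − 1)/(k(k − 1)) = 2·189·188/(3·2) = 71064/6 = 11844.
Compare with v = 189: b ≥ v, so Fisher's inequality holds.

YES


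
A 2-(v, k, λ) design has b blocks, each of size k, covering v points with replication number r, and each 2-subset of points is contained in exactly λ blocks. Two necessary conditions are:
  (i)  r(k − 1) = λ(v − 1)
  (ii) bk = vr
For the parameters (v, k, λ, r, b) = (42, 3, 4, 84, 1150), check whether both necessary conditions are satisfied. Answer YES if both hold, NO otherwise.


Condition (i): r(k − 1) = 84·2 = 168; λ(v − 1) = 4·41 = 164. Match? NO.
Condition (ii): bk = 1150·3 = 3450; vr = 42·84 = 3528. Match? NO.
Both conditions hold? NO.

NO


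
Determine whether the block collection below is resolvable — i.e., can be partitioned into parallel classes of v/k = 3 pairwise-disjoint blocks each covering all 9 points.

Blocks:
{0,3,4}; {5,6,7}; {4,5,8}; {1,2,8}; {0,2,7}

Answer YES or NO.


v = 9, block size k = 3, number of blocks = 5.
For resolvability, blocks must partition into parallel classes of size v/k = 3.
Total blocks must therefore be a multiple of 3: 5 = 3·1 + 2 ⇒ not divisible ✗.
Resolvable? NO.

NO


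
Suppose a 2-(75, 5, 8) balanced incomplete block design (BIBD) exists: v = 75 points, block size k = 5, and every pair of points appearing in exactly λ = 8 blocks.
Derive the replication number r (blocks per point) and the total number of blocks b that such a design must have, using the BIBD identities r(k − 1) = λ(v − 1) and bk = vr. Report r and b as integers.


Any 2-(v, k, λ) BIBD satisfies two necessary conditions:
  (i)  Each point sits in r blocks, and counting incidences through any fixed point gives r(k − 1) = λ(v − 1), so r = λ(v − 1)/(k − 1).
  (ii) Total incidences bk = vr, so b = vr/k.
Step 1: r = λ(v − 1)/(k − 1) = 8·(75 − 1)/(5 − 1) = 8·74/4 = 592/4 = 148.
Step 2: b = vr/k = 75·148/5 = 11100/5 = 2220.
Check integrality: r = 148 ∈ Z ✓, b = 2220 ∈ Z ✓.
(These identities are necessary conditions: they determine r and b for any design with these parameters, but do not by themselves prove that one exists.)

r = 148, b = 2220.


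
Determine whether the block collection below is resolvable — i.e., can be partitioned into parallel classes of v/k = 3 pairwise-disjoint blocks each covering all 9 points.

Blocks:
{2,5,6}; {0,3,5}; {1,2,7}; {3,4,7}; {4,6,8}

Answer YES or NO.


v = 9, block size k = 3, number of blocks = 5.
For resolvability, blocks must partition into parallel classes of size v/k = 3.
Total blocks must therefore be a multiple of 3: 5 = 3·1 + 2 ⇒ not divisible ✗.
Resolvable? NO.

NO


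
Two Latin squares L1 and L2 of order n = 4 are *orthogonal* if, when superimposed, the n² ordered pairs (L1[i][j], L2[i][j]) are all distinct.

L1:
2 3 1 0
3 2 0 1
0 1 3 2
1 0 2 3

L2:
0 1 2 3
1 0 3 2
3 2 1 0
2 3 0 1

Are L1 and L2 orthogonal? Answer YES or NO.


Form the n² = 16 superimposed pairs (L1[i][j], L2[i][j]), row by row (rows and columns indexed from 0):
row 0: (2,0) (3,1) (1,2) (0,3)
row 1: (3,1) (2,0) (0,3) (1,2)
row 2: (0,3) (1,2) (3,1) (2,0)
row 3: (1,2) (0,3) (2,0) (3,1)
Orthogonality requires all 16 pairs distinct.
But the pair (3,1) repeats: cell (0,1) has L1 = 3, L2 = 1, and cell (1,0) has L1 = 3, L2 = 1.
A repeated pair means some other pair never occurs (only 4 distinct pairs out of 16), so the squares are not orthogonal.
Conclusion: NO.

NO


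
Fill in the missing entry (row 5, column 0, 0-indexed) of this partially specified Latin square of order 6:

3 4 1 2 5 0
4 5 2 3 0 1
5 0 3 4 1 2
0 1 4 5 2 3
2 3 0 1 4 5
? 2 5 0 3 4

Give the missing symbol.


Row 5 contains symbols [0, 2, 3, 4, 5] — missing [1].
Column 0 contains symbols [0, 2, 3, 4, 5] — missing [1].
The missing symbol must appear in both missing sets; intersection = [1].
Therefore the hidden value is 1.

Missing value = 1.


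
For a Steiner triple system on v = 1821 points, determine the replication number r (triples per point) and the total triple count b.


An STS(v) is a 2-(v, 3, 1) BIBD: block size k = 3, λ = 1.
Replication: r(k − 1) = λ(v − 1) ⇒ r·2 = 1821 − 1 = 1820 ⇒ r = 910.
Block count: b = v(v − 1)/6 = 1821·1820/6 = 3314220/6 = 552370.

r = 910, b = 552370.


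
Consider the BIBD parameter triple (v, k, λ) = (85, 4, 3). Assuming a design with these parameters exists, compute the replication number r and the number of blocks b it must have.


Any 2-(v, k, λ) BIBD satisfies two necessary conditions:
  (i)  Each point sits in r blocks, and counting incidences through any fixed point gives r(k − 1) = λ(v − 1), so r = λ(v − 1)/(k − 1).
  (ii) Total incidences bk = vr, so b = vr/k.
Step 1: r = λ(v − 1)/(k − 1) = 3·(85 − 1)/(4 − 1) = 3·84/3 = 252/3 = 84.
Step 2: b = vr/k = 85·84/4 = 7140/4 = 1785.
Check integrality: r = 84 ∈ Z ✓, b = 1785 ∈ Z ✓.
(These identities are necessary conditions: they determine r and b for any design with these parameters, but do not by themselves prove that one exists.)

r = 84, b = 1785.


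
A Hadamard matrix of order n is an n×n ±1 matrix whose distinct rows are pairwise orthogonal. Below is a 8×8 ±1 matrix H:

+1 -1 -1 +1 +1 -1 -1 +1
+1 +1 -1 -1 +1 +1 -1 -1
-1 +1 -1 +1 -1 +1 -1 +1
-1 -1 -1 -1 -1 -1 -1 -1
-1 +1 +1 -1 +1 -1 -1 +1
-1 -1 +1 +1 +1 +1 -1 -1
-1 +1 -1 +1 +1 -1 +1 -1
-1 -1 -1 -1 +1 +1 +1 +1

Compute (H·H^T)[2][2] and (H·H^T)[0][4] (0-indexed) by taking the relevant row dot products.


Row 0 of H: [1, -1, -1, 1, 1, -1, -1, 1].
Row 2 of H: [-1, 1, -1, 1, -1, 1, -1, 1].
Row 4 of H: [-1, 1, 1, -1, 1, -1, -1, 1].
(H·H^T)[2][2] = Σ_j H[2][j]·H[2][j] = (-1)² + (1)² + (-1)² + (1)² + (-1)² + (1)² + (-1)² + (1)² = 1 + 1 + 1 + 1 + 1 + 1 + 1 + 1 = 8.
(H·H^T)[0][4] = Σ_j H[0][j]·H[4][j] = (1)·(-1) + (-1)·(1) + (-1)·(1) + (1)·(-1) + (1)·(1) + (-1)·(-1) + (-1)·(-1) + (1)·(1) = -1 + -1 + -1 + -1 + 1 + 1 + 1 + 1 = 0.
So rows 0 and 4 are orthogonal; the diagonal entry equals n = 8.

(2,2) entry = 8; (0,4) entry = 0.


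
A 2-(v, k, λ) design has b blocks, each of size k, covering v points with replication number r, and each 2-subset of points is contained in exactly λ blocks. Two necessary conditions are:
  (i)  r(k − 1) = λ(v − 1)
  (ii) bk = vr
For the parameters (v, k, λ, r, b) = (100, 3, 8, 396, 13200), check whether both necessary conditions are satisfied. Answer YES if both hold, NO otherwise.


Condition (i): r(k − 1) = 396·2 = 792; λ(v − 1) = 8·99 = 792. Match? YES.
Condition (ii): bk = 13200·3 = 39600; vr = 100·396 = 39600. Match? YES.
Both conditions hold? YES.

YES


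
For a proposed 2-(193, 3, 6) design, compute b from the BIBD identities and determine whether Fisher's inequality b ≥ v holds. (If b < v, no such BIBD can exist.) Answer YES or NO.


r = λ(v − 1)/(k − 1) = 6·192/2 = 576.
b = vr/k = 193·576/3 = 37056.
Fisher's inequality: b ≥ v ⇔ 37056 ≥ 193? YES.

YES


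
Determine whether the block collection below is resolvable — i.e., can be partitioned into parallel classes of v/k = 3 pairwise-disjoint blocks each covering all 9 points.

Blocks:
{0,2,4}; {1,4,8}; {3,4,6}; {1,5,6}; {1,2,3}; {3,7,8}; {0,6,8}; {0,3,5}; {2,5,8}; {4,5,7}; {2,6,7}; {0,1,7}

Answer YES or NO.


v = 9, block size k = 3, number of blocks = 12.
For resolvability, blocks must partition into parallel classes of size v/k = 3.
Total blocks must therefore be a multiple of 3: 12 = 3·4 + 0 ⇒ divisible ✓.
Greedy packing gives 4 candidate class(es). Each should be a full parallel class (size 3, covers all 9 points).
  Class 1 (3 blocks): {0,2,4}; {1,5,6}; {3,7,8}. Points covered: [0, 1, 2, 3, 4, 5, 6, 7, 8].
  Class 2 (3 blocks): {1,4,8}; {0,3,5}; {2,6,7}. Points covered: [0, 1, 2, 3, 4, 5, 6, 7, 8].
  Class 3 (3 blocks): {3,4,6}; {2,5,8}; {0,1,7}. Points covered: [0, 1, 2, 3, 4, 5, 6, 7, 8].
  Class 4 (3 blocks): {1,2,3}; {0,6,8}; {4,5,7}. Points covered: [0, 1, 2, 3, 4, 5, 6, 7, 8].
All classes full (size 3)? YES. All classes cover every point? YES.
Resolvable? YES.

YES


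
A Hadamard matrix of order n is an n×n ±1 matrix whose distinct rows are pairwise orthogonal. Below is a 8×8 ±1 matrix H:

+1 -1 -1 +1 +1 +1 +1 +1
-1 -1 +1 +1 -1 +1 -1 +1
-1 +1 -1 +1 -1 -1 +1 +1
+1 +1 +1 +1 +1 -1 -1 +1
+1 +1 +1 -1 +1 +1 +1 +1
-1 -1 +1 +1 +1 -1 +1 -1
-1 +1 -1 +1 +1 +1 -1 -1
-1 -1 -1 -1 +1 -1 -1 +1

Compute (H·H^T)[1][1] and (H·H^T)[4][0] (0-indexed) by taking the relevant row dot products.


Row 0 of H: [1, -1, -1, 1, 1, 1, 1, 1].
Row 1 of H: [-1, -1, 1, 1, -1, 1, -1, 1].
Row 4 of H: [1, 1, 1, -1, 1, 1, 1, 1].
(H·H^T)[1][1] = Σ_j H[1][j]·H[1][j] = (-1)² + (-1)² + (1)² + (1)² + (-1)² + (1)² + (-1)² + (1)² = 1 + 1 + 1 + 1 + 1 + 1 + 1 + 1 = 8.
(H·H^T)[4][0] = Σ_j H[4][j]·H[0][j] = (1)·(1) + (1)·(-1) + (1)·(-1) + (-1)·(1) + (1)·(1) + (1)·(1) + (1)·(1) + (1)·(1) = 1 + -1 + -1 + -1 + 1 + 1 + 1 + 1 = 2.
Rows 4 and 0 are not orthogonal (dot product = 2 ≠ 0), so H is not a Hadamard matrix.

(1,1) entry = 8; (4,0) entry = 2.


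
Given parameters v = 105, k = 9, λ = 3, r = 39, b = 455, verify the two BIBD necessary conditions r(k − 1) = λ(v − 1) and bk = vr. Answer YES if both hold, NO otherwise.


Condition (i): r(k − 1) = 39·8 = 312; λ(v − 1) = 3·104 = 312. Match? YES.
Condition (ii): bk = 455·9 = 4095; vr = 105·39 = 4095. Match? YES.
Both conditions hold? YES.

YES


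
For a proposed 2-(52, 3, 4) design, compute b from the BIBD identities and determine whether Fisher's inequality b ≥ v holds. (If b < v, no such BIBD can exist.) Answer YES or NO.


b = λv(v − 1)/(k(k − 1)) = 4·52·51/(3·2) = 10608/6 = 1768.
Compare with v = 52: b ≥ v, so Fisher's inequality holds.

YES


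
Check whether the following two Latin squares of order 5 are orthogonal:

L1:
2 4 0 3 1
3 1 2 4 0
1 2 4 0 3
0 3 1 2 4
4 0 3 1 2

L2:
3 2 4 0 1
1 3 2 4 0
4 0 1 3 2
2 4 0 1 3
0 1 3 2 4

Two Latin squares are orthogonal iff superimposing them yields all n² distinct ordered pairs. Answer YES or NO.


Form the n² = 25 superimposed pairs (L1[i][j], L2[i][j]), row by row (rows and columns indexed from 0):
row 0: (2,3) (4,2) (0,4) (3,0) (1,1)
row 1: (3,1) (1,3) (2,2) (4,4) (0,0)
row 2: (1,4) (2,0) (4,1) (0,3) (3,2)
row 3: (0,2) (3,4) (1,0) (2,1) (4,3)
row 4: (4,0) (0,1) (3,3) (1,2) (2,4)
Orthogonality requires all 25 pairs distinct.
Check by first coordinate: for each symbol s of L1, list the L2 entries in the n cells where L1 = s; they must all differ.
  L1 = 0: L2 entries (in reading order) 4, 0, 3, 2, 1 — all 5 distinct ✓
  L1 = 1: L2 entries (in reading order) 1, 3, 4, 0, 2 — all 5 distinct ✓
  L1 = 2: L2 entries (in reading order) 3, 2, 0, 1, 4 — all 5 distinct ✓
  L1 = 3: L2 entries (in reading order) 0, 1, 2, 4, 3 — all 5 distinct ✓
  L1 = 4: L2 entries (in reading order) 2, 4, 1, 3, 0 — all 5 distinct ✓
Every symbol of L1 meets every symbol of L2 exactly once, so all 25 pairs are distinct (25 of 25).
Conclusion: YES.

YES
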